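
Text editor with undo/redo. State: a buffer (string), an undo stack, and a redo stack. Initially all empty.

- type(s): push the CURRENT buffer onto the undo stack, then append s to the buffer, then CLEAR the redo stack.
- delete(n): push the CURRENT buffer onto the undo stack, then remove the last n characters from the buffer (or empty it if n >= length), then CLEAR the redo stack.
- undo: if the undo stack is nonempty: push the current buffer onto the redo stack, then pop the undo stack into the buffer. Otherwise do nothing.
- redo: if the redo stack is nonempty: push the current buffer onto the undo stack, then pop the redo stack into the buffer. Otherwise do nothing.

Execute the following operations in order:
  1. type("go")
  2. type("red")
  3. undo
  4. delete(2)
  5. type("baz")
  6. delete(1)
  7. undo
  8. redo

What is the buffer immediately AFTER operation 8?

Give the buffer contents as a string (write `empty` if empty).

After op 1 (type): buf='go' undo_depth=1 redo_depth=0
After op 2 (type): buf='gored' undo_depth=2 redo_depth=0
After op 3 (undo): buf='go' undo_depth=1 redo_depth=1
After op 4 (delete): buf='(empty)' undo_depth=2 redo_depth=0
After op 5 (type): buf='baz' undo_depth=3 redo_depth=0
After op 6 (delete): buf='ba' undo_depth=4 redo_depth=0
After op 7 (undo): buf='baz' undo_depth=3 redo_depth=1
After op 8 (redo): buf='ba' undo_depth=4 redo_depth=0

Answer: ba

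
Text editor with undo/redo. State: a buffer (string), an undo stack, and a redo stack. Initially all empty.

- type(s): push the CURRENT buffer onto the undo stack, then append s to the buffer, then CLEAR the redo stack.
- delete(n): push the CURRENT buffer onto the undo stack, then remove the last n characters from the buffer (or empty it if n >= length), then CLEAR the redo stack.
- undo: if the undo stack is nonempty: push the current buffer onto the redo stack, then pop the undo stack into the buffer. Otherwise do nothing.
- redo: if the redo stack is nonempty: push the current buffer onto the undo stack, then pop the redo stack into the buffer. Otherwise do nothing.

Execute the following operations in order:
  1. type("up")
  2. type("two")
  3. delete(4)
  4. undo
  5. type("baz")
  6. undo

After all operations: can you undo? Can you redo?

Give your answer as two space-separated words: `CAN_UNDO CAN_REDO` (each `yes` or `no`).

Answer: yes yes

Derivation:
After op 1 (type): buf='up' undo_depth=1 redo_depth=0
After op 2 (type): buf='uptwo' undo_depth=2 redo_depth=0
After op 3 (delete): buf='u' undo_depth=3 redo_depth=0
After op 4 (undo): buf='uptwo' undo_depth=2 redo_depth=1
After op 5 (type): buf='uptwobaz' undo_depth=3 redo_depth=0
After op 6 (undo): buf='uptwo' undo_depth=2 redo_depth=1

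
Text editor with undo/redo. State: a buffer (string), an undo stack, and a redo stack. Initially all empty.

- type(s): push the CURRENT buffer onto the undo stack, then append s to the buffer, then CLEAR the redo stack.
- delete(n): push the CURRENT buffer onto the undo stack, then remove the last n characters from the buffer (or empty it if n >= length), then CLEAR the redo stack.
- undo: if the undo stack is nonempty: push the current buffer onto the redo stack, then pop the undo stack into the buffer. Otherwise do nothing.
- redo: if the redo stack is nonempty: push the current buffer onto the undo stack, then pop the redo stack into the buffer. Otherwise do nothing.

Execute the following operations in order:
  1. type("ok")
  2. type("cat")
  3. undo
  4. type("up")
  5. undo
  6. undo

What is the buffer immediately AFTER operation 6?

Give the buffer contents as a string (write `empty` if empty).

After op 1 (type): buf='ok' undo_depth=1 redo_depth=0
After op 2 (type): buf='okcat' undo_depth=2 redo_depth=0
After op 3 (undo): buf='ok' undo_depth=1 redo_depth=1
After op 4 (type): buf='okup' undo_depth=2 redo_depth=0
After op 5 (undo): buf='ok' undo_depth=1 redo_depth=1
After op 6 (undo): buf='(empty)' undo_depth=0 redo_depth=2

Answer: empty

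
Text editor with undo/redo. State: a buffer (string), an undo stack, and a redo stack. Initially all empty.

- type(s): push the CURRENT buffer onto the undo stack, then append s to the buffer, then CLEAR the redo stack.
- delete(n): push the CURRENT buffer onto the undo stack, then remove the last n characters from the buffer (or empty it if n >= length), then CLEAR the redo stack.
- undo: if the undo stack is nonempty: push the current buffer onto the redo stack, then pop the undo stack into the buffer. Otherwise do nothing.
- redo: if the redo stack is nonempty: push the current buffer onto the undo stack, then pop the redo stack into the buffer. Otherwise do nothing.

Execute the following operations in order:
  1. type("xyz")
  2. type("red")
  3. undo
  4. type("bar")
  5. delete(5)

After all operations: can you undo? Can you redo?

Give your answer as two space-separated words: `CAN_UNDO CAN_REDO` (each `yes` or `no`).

After op 1 (type): buf='xyz' undo_depth=1 redo_depth=0
After op 2 (type): buf='xyzred' undo_depth=2 redo_depth=0
After op 3 (undo): buf='xyz' undo_depth=1 redo_depth=1
After op 4 (type): buf='xyzbar' undo_depth=2 redo_depth=0
After op 5 (delete): buf='x' undo_depth=3 redo_depth=0

Answer: yes no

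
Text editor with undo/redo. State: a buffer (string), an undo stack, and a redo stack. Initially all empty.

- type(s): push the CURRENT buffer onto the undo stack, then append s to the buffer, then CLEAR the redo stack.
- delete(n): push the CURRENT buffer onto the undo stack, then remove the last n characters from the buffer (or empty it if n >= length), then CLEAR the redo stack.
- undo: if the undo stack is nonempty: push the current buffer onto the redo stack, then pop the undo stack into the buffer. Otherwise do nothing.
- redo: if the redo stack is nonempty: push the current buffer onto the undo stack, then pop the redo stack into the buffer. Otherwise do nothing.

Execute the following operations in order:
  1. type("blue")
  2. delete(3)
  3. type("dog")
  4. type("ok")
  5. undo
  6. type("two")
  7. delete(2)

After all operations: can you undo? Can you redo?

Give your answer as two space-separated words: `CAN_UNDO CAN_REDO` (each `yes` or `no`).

After op 1 (type): buf='blue' undo_depth=1 redo_depth=0
After op 2 (delete): buf='b' undo_depth=2 redo_depth=0
After op 3 (type): buf='bdog' undo_depth=3 redo_depth=0
After op 4 (type): buf='bdogok' undo_depth=4 redo_depth=0
After op 5 (undo): buf='bdog' undo_depth=3 redo_depth=1
After op 6 (type): buf='bdogtwo' undo_depth=4 redo_depth=0
After op 7 (delete): buf='bdogt' undo_depth=5 redo_depth=0

Answer: yes no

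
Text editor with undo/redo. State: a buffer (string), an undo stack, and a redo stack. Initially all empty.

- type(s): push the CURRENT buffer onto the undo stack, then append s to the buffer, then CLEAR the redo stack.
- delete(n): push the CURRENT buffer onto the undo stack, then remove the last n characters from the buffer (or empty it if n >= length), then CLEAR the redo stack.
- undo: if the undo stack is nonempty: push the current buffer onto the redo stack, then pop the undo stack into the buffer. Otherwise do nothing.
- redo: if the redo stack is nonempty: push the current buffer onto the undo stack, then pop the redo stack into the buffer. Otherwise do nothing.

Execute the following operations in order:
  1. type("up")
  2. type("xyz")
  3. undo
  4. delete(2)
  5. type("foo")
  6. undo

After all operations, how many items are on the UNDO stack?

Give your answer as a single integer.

Answer: 2

Derivation:
After op 1 (type): buf='up' undo_depth=1 redo_depth=0
After op 2 (type): buf='upxyz' undo_depth=2 redo_depth=0
After op 3 (undo): buf='up' undo_depth=1 redo_depth=1
After op 4 (delete): buf='(empty)' undo_depth=2 redo_depth=0
After op 5 (type): buf='foo' undo_depth=3 redo_depth=0
After op 6 (undo): buf='(empty)' undo_depth=2 redo_depth=1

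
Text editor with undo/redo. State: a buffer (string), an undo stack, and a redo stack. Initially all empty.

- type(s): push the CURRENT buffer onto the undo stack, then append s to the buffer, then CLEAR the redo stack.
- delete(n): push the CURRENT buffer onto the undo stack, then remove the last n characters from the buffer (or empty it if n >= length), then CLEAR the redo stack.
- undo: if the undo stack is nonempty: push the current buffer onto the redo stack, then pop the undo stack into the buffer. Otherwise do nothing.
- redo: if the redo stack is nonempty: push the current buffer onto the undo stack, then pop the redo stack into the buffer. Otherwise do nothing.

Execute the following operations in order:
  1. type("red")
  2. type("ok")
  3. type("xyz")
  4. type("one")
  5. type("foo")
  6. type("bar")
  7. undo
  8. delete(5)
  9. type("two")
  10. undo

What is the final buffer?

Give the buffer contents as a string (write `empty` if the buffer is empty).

After op 1 (type): buf='red' undo_depth=1 redo_depth=0
After op 2 (type): buf='redok' undo_depth=2 redo_depth=0
After op 3 (type): buf='redokxyz' undo_depth=3 redo_depth=0
After op 4 (type): buf='redokxyzone' undo_depth=4 redo_depth=0
After op 5 (type): buf='redokxyzonefoo' undo_depth=5 redo_depth=0
After op 6 (type): buf='redokxyzonefoobar' undo_depth=6 redo_depth=0
After op 7 (undo): buf='redokxyzonefoo' undo_depth=5 redo_depth=1
After op 8 (delete): buf='redokxyzo' undo_depth=6 redo_depth=0
After op 9 (type): buf='redokxyzotwo' undo_depth=7 redo_depth=0
After op 10 (undo): buf='redokxyzo' undo_depth=6 redo_depth=1

Answer: redokxyzo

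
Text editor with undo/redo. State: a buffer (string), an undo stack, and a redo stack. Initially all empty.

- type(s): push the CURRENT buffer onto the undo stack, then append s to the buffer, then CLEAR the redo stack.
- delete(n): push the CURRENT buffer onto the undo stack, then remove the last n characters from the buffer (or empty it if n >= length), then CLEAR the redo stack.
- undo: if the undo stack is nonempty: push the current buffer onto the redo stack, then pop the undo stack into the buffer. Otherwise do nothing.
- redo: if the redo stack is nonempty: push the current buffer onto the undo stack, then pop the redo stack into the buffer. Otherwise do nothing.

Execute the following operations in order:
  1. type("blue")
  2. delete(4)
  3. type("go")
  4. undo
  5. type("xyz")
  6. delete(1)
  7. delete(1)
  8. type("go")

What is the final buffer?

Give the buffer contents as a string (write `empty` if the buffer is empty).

Answer: xgo

Derivation:
After op 1 (type): buf='blue' undo_depth=1 redo_depth=0
After op 2 (delete): buf='(empty)' undo_depth=2 redo_depth=0
After op 3 (type): buf='go' undo_depth=3 redo_depth=0
After op 4 (undo): buf='(empty)' undo_depth=2 redo_depth=1
After op 5 (type): buf='xyz' undo_depth=3 redo_depth=0
After op 6 (delete): buf='xy' undo_depth=4 redo_depth=0
After op 7 (delete): buf='x' undo_depth=5 redo_depth=0
After op 8 (type): buf='xgo' undo_depth=6 redo_depth=0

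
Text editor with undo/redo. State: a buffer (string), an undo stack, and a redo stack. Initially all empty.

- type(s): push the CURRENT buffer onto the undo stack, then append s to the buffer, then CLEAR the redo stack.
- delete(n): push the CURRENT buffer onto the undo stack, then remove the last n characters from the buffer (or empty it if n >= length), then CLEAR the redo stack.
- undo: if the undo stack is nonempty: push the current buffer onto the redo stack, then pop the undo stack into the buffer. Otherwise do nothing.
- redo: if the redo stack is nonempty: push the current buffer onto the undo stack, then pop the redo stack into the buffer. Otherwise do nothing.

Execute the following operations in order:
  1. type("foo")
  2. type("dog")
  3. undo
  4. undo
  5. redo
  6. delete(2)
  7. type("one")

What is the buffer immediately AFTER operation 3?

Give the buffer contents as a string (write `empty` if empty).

Answer: foo

Derivation:
After op 1 (type): buf='foo' undo_depth=1 redo_depth=0
After op 2 (type): buf='foodog' undo_depth=2 redo_depth=0
After op 3 (undo): buf='foo' undo_depth=1 redo_depth=1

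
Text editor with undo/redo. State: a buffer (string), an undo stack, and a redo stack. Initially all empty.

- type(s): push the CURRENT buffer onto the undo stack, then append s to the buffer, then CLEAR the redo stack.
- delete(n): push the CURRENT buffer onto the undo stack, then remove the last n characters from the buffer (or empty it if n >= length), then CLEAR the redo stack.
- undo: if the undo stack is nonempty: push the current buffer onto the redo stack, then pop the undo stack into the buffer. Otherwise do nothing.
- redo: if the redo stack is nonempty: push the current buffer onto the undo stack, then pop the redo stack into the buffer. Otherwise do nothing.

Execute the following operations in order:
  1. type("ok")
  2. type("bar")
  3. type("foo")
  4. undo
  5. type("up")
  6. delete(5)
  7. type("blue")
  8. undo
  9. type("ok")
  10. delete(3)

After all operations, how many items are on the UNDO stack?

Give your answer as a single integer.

Answer: 6

Derivation:
After op 1 (type): buf='ok' undo_depth=1 redo_depth=0
After op 2 (type): buf='okbar' undo_depth=2 redo_depth=0
After op 3 (type): buf='okbarfoo' undo_depth=3 redo_depth=0
After op 4 (undo): buf='okbar' undo_depth=2 redo_depth=1
After op 5 (type): buf='okbarup' undo_depth=3 redo_depth=0
After op 6 (delete): buf='ok' undo_depth=4 redo_depth=0
After op 7 (type): buf='okblue' undo_depth=5 redo_depth=0
After op 8 (undo): buf='ok' undo_depth=4 redo_depth=1
After op 9 (type): buf='okok' undo_depth=5 redo_depth=0
After op 10 (delete): buf='o' undo_depth=6 redo_depth=0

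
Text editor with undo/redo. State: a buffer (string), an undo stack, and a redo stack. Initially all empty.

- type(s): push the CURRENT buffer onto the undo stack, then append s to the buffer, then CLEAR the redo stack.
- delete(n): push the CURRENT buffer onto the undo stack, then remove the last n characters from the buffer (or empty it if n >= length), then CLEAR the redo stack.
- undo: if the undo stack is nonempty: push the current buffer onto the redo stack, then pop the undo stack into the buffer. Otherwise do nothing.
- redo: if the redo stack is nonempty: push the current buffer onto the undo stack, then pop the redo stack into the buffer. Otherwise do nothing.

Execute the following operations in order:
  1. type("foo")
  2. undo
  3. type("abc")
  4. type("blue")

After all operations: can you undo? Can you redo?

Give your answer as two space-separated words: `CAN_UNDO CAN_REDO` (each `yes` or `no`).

After op 1 (type): buf='foo' undo_depth=1 redo_depth=0
After op 2 (undo): buf='(empty)' undo_depth=0 redo_depth=1
After op 3 (type): buf='abc' undo_depth=1 redo_depth=0
After op 4 (type): buf='abcblue' undo_depth=2 redo_depth=0

Answer: yes no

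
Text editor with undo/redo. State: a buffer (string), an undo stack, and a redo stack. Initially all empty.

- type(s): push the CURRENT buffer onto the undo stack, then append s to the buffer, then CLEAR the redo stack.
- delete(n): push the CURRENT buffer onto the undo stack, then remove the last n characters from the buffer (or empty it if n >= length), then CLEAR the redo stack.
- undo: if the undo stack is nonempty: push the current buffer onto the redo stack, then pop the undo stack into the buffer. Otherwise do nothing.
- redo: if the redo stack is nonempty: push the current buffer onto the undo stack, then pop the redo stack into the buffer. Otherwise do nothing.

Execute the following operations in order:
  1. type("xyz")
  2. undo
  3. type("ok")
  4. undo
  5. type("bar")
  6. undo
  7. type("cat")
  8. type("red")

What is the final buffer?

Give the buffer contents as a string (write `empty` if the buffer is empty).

After op 1 (type): buf='xyz' undo_depth=1 redo_depth=0
After op 2 (undo): buf='(empty)' undo_depth=0 redo_depth=1
After op 3 (type): buf='ok' undo_depth=1 redo_depth=0
After op 4 (undo): buf='(empty)' undo_depth=0 redo_depth=1
After op 5 (type): buf='bar' undo_depth=1 redo_depth=0
After op 6 (undo): buf='(empty)' undo_depth=0 redo_depth=1
After op 7 (type): buf='cat' undo_depth=1 redo_depth=0
After op 8 (type): buf='catred' undo_depth=2 redo_depth=0

Answer: catred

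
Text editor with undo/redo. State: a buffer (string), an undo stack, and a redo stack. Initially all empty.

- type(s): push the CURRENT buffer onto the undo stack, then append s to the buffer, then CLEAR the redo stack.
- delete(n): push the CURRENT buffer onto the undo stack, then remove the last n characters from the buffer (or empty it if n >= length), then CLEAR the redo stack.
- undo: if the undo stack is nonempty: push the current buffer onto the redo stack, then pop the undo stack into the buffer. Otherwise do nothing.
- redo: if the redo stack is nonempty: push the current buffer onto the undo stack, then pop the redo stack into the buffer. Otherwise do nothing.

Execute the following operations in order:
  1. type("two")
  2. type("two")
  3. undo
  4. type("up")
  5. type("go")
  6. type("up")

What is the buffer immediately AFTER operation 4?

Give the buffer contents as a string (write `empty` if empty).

Answer: twoup

Derivation:
After op 1 (type): buf='two' undo_depth=1 redo_depth=0
After op 2 (type): buf='twotwo' undo_depth=2 redo_depth=0
After op 3 (undo): buf='two' undo_depth=1 redo_depth=1
After op 4 (type): buf='twoup' undo_depth=2 redo_depth=0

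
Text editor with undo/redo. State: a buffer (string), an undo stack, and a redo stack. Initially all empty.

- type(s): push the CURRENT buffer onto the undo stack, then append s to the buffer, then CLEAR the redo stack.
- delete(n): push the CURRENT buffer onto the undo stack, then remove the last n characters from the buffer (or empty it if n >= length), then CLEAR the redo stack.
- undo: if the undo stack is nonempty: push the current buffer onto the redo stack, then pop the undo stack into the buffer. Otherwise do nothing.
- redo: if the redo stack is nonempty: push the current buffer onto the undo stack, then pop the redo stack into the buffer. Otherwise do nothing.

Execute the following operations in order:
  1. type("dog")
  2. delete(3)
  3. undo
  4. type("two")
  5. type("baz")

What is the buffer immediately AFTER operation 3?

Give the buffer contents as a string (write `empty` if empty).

Answer: dog

Derivation:
After op 1 (type): buf='dog' undo_depth=1 redo_depth=0
After op 2 (delete): buf='(empty)' undo_depth=2 redo_depth=0
After op 3 (undo): buf='dog' undo_depth=1 redo_depth=1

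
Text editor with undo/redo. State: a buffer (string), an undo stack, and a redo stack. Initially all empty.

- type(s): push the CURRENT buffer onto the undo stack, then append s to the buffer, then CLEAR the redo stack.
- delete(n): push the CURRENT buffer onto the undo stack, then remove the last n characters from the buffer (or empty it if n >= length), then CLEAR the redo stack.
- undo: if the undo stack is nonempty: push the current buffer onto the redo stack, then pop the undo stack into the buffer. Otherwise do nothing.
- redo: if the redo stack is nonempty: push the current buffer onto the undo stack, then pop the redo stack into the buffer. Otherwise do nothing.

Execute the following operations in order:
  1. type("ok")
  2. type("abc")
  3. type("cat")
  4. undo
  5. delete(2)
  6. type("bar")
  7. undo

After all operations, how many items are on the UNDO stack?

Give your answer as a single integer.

After op 1 (type): buf='ok' undo_depth=1 redo_depth=0
After op 2 (type): buf='okabc' undo_depth=2 redo_depth=0
After op 3 (type): buf='okabccat' undo_depth=3 redo_depth=0
After op 4 (undo): buf='okabc' undo_depth=2 redo_depth=1
After op 5 (delete): buf='oka' undo_depth=3 redo_depth=0
After op 6 (type): buf='okabar' undo_depth=4 redo_depth=0
After op 7 (undo): buf='oka' undo_depth=3 redo_depth=1

Answer: 3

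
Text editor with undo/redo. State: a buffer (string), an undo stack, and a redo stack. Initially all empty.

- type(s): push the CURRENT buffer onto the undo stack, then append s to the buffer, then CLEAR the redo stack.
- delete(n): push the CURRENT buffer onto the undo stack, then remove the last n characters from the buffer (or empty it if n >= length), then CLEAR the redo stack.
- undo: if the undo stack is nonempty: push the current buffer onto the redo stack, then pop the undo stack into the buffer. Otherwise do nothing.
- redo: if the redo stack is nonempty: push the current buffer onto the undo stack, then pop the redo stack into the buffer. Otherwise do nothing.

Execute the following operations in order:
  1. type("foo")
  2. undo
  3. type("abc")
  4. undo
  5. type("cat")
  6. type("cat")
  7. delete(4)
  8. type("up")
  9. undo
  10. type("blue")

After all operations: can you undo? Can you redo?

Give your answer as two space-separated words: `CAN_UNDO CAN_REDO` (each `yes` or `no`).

Answer: yes no

Derivation:
After op 1 (type): buf='foo' undo_depth=1 redo_depth=0
After op 2 (undo): buf='(empty)' undo_depth=0 redo_depth=1
After op 3 (type): buf='abc' undo_depth=1 redo_depth=0
After op 4 (undo): buf='(empty)' undo_depth=0 redo_depth=1
After op 5 (type): buf='cat' undo_depth=1 redo_depth=0
After op 6 (type): buf='catcat' undo_depth=2 redo_depth=0
After op 7 (delete): buf='ca' undo_depth=3 redo_depth=0
After op 8 (type): buf='caup' undo_depth=4 redo_depth=0
After op 9 (undo): buf='ca' undo_depth=3 redo_depth=1
After op 10 (type): buf='cablue' undo_depth=4 redo_depth=0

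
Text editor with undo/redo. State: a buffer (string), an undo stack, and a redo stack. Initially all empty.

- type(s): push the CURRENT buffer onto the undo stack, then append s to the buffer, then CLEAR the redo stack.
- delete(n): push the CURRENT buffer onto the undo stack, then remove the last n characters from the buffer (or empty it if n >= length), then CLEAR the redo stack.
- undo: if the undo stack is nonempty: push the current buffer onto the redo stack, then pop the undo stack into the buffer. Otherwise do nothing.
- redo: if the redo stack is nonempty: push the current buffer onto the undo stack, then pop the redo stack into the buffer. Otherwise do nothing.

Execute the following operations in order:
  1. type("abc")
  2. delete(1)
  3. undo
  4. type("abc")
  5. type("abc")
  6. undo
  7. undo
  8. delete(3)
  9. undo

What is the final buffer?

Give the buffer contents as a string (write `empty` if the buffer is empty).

Answer: abc

Derivation:
After op 1 (type): buf='abc' undo_depth=1 redo_depth=0
After op 2 (delete): buf='ab' undo_depth=2 redo_depth=0
After op 3 (undo): buf='abc' undo_depth=1 redo_depth=1
After op 4 (type): buf='abcabc' undo_depth=2 redo_depth=0
After op 5 (type): buf='abcabcabc' undo_depth=3 redo_depth=0
After op 6 (undo): buf='abcabc' undo_depth=2 redo_depth=1
After op 7 (undo): buf='abc' undo_depth=1 redo_depth=2
After op 8 (delete): buf='(empty)' undo_depth=2 redo_depth=0
After op 9 (undo): buf='abc' undo_depth=1 redo_depth=1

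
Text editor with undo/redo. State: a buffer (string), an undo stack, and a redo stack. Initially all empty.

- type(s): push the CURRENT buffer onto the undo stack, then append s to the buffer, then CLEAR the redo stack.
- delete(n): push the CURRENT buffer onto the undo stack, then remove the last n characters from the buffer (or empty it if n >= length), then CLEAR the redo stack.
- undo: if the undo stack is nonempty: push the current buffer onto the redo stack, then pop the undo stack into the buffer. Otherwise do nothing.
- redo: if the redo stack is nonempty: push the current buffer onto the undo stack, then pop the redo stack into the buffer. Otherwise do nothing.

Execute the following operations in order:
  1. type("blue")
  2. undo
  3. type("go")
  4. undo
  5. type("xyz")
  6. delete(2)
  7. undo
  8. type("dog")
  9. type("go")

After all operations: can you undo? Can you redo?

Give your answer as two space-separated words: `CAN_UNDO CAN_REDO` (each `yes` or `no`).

After op 1 (type): buf='blue' undo_depth=1 redo_depth=0
After op 2 (undo): buf='(empty)' undo_depth=0 redo_depth=1
After op 3 (type): buf='go' undo_depth=1 redo_depth=0
After op 4 (undo): buf='(empty)' undo_depth=0 redo_depth=1
After op 5 (type): buf='xyz' undo_depth=1 redo_depth=0
After op 6 (delete): buf='x' undo_depth=2 redo_depth=0
After op 7 (undo): buf='xyz' undo_depth=1 redo_depth=1
After op 8 (type): buf='xyzdog' undo_depth=2 redo_depth=0
After op 9 (type): buf='xyzdoggo' undo_depth=3 redo_depth=0

Answer: yes no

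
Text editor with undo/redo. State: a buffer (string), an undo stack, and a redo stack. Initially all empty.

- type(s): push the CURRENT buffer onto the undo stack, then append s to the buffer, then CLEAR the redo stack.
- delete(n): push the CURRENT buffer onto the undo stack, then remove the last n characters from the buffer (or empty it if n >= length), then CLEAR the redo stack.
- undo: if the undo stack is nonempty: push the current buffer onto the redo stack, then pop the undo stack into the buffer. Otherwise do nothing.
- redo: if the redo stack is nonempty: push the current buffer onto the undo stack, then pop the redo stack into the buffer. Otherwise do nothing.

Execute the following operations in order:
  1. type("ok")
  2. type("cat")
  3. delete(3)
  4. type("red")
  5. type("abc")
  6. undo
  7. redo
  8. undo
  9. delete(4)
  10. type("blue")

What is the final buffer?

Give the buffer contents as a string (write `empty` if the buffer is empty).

After op 1 (type): buf='ok' undo_depth=1 redo_depth=0
After op 2 (type): buf='okcat' undo_depth=2 redo_depth=0
After op 3 (delete): buf='ok' undo_depth=3 redo_depth=0
After op 4 (type): buf='okred' undo_depth=4 redo_depth=0
After op 5 (type): buf='okredabc' undo_depth=5 redo_depth=0
After op 6 (undo): buf='okred' undo_depth=4 redo_depth=1
After op 7 (redo): buf='okredabc' undo_depth=5 redo_depth=0
After op 8 (undo): buf='okred' undo_depth=4 redo_depth=1
After op 9 (delete): buf='o' undo_depth=5 redo_depth=0
After op 10 (type): buf='oblue' undo_depth=6 redo_depth=0

Answer: oblue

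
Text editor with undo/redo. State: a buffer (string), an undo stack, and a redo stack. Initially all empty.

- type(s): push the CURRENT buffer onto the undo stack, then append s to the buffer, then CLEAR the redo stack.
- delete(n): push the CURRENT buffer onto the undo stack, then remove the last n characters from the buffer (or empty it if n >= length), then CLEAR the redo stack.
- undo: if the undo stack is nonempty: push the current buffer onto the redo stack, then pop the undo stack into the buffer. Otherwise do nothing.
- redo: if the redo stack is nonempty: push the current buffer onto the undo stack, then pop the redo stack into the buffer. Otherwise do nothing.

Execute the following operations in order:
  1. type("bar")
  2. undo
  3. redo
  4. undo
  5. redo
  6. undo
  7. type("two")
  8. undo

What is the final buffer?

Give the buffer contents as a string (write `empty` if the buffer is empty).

Answer: empty

Derivation:
After op 1 (type): buf='bar' undo_depth=1 redo_depth=0
After op 2 (undo): buf='(empty)' undo_depth=0 redo_depth=1
After op 3 (redo): buf='bar' undo_depth=1 redo_depth=0
After op 4 (undo): buf='(empty)' undo_depth=0 redo_depth=1
After op 5 (redo): buf='bar' undo_depth=1 redo_depth=0
After op 6 (undo): buf='(empty)' undo_depth=0 redo_depth=1
After op 7 (type): buf='two' undo_depth=1 redo_depth=0
After op 8 (undo): buf='(empty)' undo_depth=0 redo_depth=1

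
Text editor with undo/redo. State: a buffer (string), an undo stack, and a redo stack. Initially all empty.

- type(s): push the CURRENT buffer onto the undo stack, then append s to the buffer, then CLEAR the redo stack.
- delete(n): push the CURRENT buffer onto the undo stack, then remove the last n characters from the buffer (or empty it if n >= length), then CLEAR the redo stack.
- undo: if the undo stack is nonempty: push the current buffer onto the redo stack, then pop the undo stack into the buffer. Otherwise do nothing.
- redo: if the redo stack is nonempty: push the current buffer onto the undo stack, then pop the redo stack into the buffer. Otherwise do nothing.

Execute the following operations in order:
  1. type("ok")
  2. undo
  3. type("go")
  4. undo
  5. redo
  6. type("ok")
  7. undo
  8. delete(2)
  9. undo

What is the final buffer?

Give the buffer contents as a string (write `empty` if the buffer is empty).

After op 1 (type): buf='ok' undo_depth=1 redo_depth=0
After op 2 (undo): buf='(empty)' undo_depth=0 redo_depth=1
After op 3 (type): buf='go' undo_depth=1 redo_depth=0
After op 4 (undo): buf='(empty)' undo_depth=0 redo_depth=1
After op 5 (redo): buf='go' undo_depth=1 redo_depth=0
After op 6 (type): buf='gook' undo_depth=2 redo_depth=0
After op 7 (undo): buf='go' undo_depth=1 redo_depth=1
After op 8 (delete): buf='(empty)' undo_depth=2 redo_depth=0
After op 9 (undo): buf='go' undo_depth=1 redo_depth=1

Answer: go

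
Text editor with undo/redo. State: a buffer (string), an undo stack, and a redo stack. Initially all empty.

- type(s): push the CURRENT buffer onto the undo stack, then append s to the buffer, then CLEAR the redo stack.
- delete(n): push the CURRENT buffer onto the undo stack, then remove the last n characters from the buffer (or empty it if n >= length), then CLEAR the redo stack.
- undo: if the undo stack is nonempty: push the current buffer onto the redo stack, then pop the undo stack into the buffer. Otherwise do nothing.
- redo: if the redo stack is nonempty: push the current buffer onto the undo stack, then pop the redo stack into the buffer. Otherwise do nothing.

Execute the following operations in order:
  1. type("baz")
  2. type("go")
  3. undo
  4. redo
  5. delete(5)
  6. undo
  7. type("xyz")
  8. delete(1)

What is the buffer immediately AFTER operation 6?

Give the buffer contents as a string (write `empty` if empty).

After op 1 (type): buf='baz' undo_depth=1 redo_depth=0
After op 2 (type): buf='bazgo' undo_depth=2 redo_depth=0
After op 3 (undo): buf='baz' undo_depth=1 redo_depth=1
After op 4 (redo): buf='bazgo' undo_depth=2 redo_depth=0
After op 5 (delete): buf='(empty)' undo_depth=3 redo_depth=0
After op 6 (undo): buf='bazgo' undo_depth=2 redo_depth=1

Answer: bazgo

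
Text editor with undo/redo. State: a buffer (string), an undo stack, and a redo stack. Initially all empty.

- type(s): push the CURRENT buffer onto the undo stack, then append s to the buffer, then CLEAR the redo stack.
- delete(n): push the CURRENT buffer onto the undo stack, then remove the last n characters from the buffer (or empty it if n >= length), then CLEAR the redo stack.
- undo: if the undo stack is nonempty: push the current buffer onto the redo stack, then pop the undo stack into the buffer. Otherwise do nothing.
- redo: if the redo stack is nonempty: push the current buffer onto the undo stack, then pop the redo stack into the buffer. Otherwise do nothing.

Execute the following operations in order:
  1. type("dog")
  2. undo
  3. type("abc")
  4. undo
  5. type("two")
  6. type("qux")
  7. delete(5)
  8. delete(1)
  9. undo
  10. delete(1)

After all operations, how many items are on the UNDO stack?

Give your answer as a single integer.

After op 1 (type): buf='dog' undo_depth=1 redo_depth=0
After op 2 (undo): buf='(empty)' undo_depth=0 redo_depth=1
After op 3 (type): buf='abc' undo_depth=1 redo_depth=0
After op 4 (undo): buf='(empty)' undo_depth=0 redo_depth=1
After op 5 (type): buf='two' undo_depth=1 redo_depth=0
After op 6 (type): buf='twoqux' undo_depth=2 redo_depth=0
After op 7 (delete): buf='t' undo_depth=3 redo_depth=0
After op 8 (delete): buf='(empty)' undo_depth=4 redo_depth=0
After op 9 (undo): buf='t' undo_depth=3 redo_depth=1
After op 10 (delete): buf='(empty)' undo_depth=4 redo_depth=0

Answer: 4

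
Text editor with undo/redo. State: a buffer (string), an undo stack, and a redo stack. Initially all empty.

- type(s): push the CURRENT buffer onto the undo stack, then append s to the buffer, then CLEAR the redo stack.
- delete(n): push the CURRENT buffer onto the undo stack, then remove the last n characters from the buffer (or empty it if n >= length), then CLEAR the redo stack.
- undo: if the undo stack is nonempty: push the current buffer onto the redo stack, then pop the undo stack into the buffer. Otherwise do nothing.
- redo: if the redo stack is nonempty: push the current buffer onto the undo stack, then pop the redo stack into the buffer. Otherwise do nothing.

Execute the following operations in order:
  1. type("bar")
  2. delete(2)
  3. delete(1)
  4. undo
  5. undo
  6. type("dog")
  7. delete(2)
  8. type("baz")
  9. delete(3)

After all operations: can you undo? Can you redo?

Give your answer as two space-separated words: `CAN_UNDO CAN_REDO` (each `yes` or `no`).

After op 1 (type): buf='bar' undo_depth=1 redo_depth=0
After op 2 (delete): buf='b' undo_depth=2 redo_depth=0
After op 3 (delete): buf='(empty)' undo_depth=3 redo_depth=0
After op 4 (undo): buf='b' undo_depth=2 redo_depth=1
After op 5 (undo): buf='bar' undo_depth=1 redo_depth=2
After op 6 (type): buf='bardog' undo_depth=2 redo_depth=0
After op 7 (delete): buf='bard' undo_depth=3 redo_depth=0
After op 8 (type): buf='bardbaz' undo_depth=4 redo_depth=0
After op 9 (delete): buf='bard' undo_depth=5 redo_depth=0

Answer: yes no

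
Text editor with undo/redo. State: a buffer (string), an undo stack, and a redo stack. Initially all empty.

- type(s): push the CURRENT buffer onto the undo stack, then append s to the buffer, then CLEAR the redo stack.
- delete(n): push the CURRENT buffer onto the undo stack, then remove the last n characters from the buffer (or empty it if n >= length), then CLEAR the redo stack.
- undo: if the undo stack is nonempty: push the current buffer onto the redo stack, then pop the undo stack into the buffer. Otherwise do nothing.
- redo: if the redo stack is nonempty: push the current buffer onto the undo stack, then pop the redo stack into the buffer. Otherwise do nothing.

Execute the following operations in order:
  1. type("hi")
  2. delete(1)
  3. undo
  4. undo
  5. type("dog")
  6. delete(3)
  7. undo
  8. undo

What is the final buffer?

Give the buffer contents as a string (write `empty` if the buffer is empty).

Answer: empty

Derivation:
After op 1 (type): buf='hi' undo_depth=1 redo_depth=0
After op 2 (delete): buf='h' undo_depth=2 redo_depth=0
After op 3 (undo): buf='hi' undo_depth=1 redo_depth=1
After op 4 (undo): buf='(empty)' undo_depth=0 redo_depth=2
After op 5 (type): buf='dog' undo_depth=1 redo_depth=0
After op 6 (delete): buf='(empty)' undo_depth=2 redo_depth=0
After op 7 (undo): buf='dog' undo_depth=1 redo_depth=1
After op 8 (undo): buf='(empty)' undo_depth=0 redo_depth=2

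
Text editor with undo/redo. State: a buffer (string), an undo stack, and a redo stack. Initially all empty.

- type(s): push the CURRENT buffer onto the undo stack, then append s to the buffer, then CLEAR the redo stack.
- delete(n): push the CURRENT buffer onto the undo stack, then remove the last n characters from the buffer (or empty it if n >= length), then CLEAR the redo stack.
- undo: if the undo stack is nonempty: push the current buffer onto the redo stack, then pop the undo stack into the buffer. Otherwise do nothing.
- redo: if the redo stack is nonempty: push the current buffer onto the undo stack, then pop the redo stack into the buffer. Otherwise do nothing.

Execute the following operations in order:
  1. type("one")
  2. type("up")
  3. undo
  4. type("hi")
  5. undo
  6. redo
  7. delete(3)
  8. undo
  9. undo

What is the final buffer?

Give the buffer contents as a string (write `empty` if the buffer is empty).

After op 1 (type): buf='one' undo_depth=1 redo_depth=0
After op 2 (type): buf='oneup' undo_depth=2 redo_depth=0
After op 3 (undo): buf='one' undo_depth=1 redo_depth=1
After op 4 (type): buf='onehi' undo_depth=2 redo_depth=0
After op 5 (undo): buf='one' undo_depth=1 redo_depth=1
After op 6 (redo): buf='onehi' undo_depth=2 redo_depth=0
After op 7 (delete): buf='on' undo_depth=3 redo_depth=0
After op 8 (undo): buf='onehi' undo_depth=2 redo_depth=1
After op 9 (undo): buf='one' undo_depth=1 redo_depth=2

Answer: one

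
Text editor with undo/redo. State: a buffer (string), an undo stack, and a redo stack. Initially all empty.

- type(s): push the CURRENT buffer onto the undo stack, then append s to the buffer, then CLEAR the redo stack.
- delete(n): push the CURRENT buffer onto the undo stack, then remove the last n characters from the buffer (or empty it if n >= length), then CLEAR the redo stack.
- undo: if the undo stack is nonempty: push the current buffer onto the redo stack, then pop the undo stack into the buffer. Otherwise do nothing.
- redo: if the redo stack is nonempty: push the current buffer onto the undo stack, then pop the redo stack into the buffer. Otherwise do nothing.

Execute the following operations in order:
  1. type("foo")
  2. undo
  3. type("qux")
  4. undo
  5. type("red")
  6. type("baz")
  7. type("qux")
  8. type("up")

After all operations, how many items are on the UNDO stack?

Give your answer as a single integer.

Answer: 4

Derivation:
After op 1 (type): buf='foo' undo_depth=1 redo_depth=0
After op 2 (undo): buf='(empty)' undo_depth=0 redo_depth=1
After op 3 (type): buf='qux' undo_depth=1 redo_depth=0
After op 4 (undo): buf='(empty)' undo_depth=0 redo_depth=1
After op 5 (type): buf='red' undo_depth=1 redo_depth=0
After op 6 (type): buf='redbaz' undo_depth=2 redo_depth=0
After op 7 (type): buf='redbazqux' undo_depth=3 redo_depth=0
After op 8 (type): buf='redbazquxup' undo_depth=4 redo_depth=0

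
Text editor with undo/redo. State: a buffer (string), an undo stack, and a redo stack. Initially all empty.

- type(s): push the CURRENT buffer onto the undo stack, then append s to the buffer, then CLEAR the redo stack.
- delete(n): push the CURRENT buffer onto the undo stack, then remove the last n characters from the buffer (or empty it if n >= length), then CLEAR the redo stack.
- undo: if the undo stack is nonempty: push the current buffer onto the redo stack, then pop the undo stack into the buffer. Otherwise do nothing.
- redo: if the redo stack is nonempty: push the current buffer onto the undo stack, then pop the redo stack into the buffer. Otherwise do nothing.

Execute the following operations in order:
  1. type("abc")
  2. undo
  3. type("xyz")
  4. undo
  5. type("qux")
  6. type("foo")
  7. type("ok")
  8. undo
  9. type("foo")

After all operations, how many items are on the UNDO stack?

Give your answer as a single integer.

Answer: 3

Derivation:
After op 1 (type): buf='abc' undo_depth=1 redo_depth=0
After op 2 (undo): buf='(empty)' undo_depth=0 redo_depth=1
After op 3 (type): buf='xyz' undo_depth=1 redo_depth=0
After op 4 (undo): buf='(empty)' undo_depth=0 redo_depth=1
After op 5 (type): buf='qux' undo_depth=1 redo_depth=0
After op 6 (type): buf='quxfoo' undo_depth=2 redo_depth=0
After op 7 (type): buf='quxfoook' undo_depth=3 redo_depth=0
After op 8 (undo): buf='quxfoo' undo_depth=2 redo_depth=1
After op 9 (type): buf='quxfoofoo' undo_depth=3 redo_depth=0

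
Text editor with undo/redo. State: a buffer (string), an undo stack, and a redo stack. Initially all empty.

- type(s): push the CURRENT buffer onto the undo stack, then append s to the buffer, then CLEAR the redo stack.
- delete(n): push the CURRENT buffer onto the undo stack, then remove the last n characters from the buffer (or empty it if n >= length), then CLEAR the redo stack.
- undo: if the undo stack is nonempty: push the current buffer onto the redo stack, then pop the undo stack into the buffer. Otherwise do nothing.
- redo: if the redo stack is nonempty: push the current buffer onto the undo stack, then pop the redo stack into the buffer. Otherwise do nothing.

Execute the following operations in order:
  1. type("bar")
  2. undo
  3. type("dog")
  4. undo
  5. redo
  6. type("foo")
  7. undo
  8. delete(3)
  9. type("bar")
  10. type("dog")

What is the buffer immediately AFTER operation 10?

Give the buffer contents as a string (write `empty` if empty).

After op 1 (type): buf='bar' undo_depth=1 redo_depth=0
After op 2 (undo): buf='(empty)' undo_depth=0 redo_depth=1
After op 3 (type): buf='dog' undo_depth=1 redo_depth=0
After op 4 (undo): buf='(empty)' undo_depth=0 redo_depth=1
After op 5 (redo): buf='dog' undo_depth=1 redo_depth=0
After op 6 (type): buf='dogfoo' undo_depth=2 redo_depth=0
After op 7 (undo): buf='dog' undo_depth=1 redo_depth=1
After op 8 (delete): buf='(empty)' undo_depth=2 redo_depth=0
After op 9 (type): buf='bar' undo_depth=3 redo_depth=0
After op 10 (type): buf='bardog' undo_depth=4 redo_depth=0

Answer: bardog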